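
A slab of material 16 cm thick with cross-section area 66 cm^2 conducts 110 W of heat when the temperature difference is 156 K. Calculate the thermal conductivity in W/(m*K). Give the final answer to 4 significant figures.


k = Q*L / (A*dT)
L = 0.16 m, A = 6.6e-03 m^2
k = 110 * 0.16 / (6.6e-03 * 156)
k = 17.09 W/(m*K)


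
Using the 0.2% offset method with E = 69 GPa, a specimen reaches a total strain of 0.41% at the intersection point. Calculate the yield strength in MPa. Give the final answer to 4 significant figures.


Offset strain = 0.002
Elastic strain at yield = total_strain - offset = 4.1e-03 - 0.002 = 2.1e-03
sigma_y = E * elastic_strain = 69000 * 2.1e-03
sigma_y = 144.9 MPa


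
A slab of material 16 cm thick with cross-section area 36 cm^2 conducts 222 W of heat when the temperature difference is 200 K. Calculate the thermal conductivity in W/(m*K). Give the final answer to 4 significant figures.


k = Q*L / (A*dT)
L = 0.16 m, A = 3.6e-03 m^2
k = 222 * 0.16 / (3.6e-03 * 200)
k = 49.33 W/(m*K)


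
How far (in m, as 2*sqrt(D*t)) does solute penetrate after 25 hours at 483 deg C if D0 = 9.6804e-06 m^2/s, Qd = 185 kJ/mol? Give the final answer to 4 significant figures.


Step 1: D = D0 * exp(-Qd/(R*T))
T = 756.15 K
D = 9.6804e-06 * exp(-185e3 / (8.314 * 756.15)) = 1.60576e-18 m^2/s
Step 2: L = 2*sqrt(D*t)
t = 25 h = 90000 s
L = 2*sqrt(1.60576e-18 * 90000) = 7.603e-07 m


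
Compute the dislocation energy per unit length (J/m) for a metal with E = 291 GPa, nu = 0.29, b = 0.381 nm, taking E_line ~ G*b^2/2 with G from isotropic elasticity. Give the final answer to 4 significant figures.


Step 1: G = E / (2*(1+nu))
G = 291 / (2*(1+0.29)) = 112.791 GPa = 1.12791e+11 Pa
Step 2: E_line = G*b^2/2
b = 0.381 nm = 3.81e-10 m
E_line = 0.5 * 1.12791e+11 * (3.81e-10)^2 = 8.186e-09 J/m


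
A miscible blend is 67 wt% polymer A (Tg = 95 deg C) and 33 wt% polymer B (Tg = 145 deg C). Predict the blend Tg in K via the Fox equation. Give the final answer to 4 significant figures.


1/Tg = w1/Tg1 + w2/Tg2 (in Kelvin)
Tg1 = 368.15 K, Tg2 = 418.15 K
1/Tg = 0.67/368.15 + 0.33/418.15
Tg = 383.3 K


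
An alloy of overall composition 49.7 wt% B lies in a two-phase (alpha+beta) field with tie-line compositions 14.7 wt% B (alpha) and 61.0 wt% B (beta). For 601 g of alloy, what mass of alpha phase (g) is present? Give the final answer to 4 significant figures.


f_alpha = (C_beta - C0) / (C_beta - C_alpha)
f_alpha = (61.0 - 49.7) / (61.0 - 14.7) = 0.24406
m_alpha = f_alpha * m_total = 0.24406 * 601 = 146.7 g


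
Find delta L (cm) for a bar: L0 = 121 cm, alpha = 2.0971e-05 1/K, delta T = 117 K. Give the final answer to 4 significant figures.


dL = L0 * alpha * dT
dL = 121 * 2.0971e-05 * 117
dL = 0.2969 cm


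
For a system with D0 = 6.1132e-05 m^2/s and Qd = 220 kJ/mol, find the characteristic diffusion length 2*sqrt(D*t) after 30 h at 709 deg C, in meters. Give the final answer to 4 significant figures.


Step 1: D = D0 * exp(-Qd/(R*T))
T = 982.15 K
D = 6.1132e-05 * exp(-220e3 / (8.314 * 982.15)) = 1.21723e-16 m^2/s
Step 2: L = 2*sqrt(D*t)
t = 30 h = 108000 s
L = 2*sqrt(1.21723e-16 * 108000) = 7.251e-06 m


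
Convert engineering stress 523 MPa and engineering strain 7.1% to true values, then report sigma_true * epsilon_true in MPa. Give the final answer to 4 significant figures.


sigma_true = sigma_eng * (1 + epsilon_eng)
sigma_true = 523 * (1 + 0.071) = 560.133 MPa
epsilon_true = ln(1 + epsilon_eng)
epsilon_true = ln(1 + 0.071) = 0.0685928
sigma_true * epsilon_true = 560.133 * 0.0685928 = 38.42 MPa


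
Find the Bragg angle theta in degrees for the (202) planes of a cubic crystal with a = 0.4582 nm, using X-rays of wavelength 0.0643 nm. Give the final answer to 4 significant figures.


d = a / sqrt(h^2+k^2+l^2)
d = 0.4582 / sqrt(8) = 0.161998 nm
lambda = 2*d*sin(theta)  =>  sin(theta) = lambda / (2*d)
sin(theta) = 0.0643 / (2 * 0.161998) = 0.198459
theta = 11.45 deg


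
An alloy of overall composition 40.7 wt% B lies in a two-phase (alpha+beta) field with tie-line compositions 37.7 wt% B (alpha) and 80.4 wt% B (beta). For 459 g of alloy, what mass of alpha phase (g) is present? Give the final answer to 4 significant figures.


f_alpha = (C_beta - C0) / (C_beta - C_alpha)
f_alpha = (80.4 - 40.7) / (80.4 - 37.7) = 0.929742
m_alpha = f_alpha * m_total = 0.929742 * 459 = 426.8 g


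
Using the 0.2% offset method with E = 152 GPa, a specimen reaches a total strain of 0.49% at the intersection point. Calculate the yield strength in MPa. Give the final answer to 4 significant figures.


Offset strain = 0.002
Elastic strain at yield = total_strain - offset = 4.9e-03 - 0.002 = 2.9e-03
sigma_y = E * elastic_strain = 152000 * 2.9e-03
sigma_y = 440.8 MPa


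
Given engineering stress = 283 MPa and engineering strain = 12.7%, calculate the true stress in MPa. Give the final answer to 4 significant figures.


sigma_true = sigma_eng * (1 + epsilon_eng)
sigma_true = 283 * (1 + 0.127)
sigma_true = 318.9 MPa


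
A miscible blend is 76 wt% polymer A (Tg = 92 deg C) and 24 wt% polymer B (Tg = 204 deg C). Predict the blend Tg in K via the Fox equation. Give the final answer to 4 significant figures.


1/Tg = w1/Tg1 + w2/Tg2 (in Kelvin)
Tg1 = 365.15 K, Tg2 = 477.15 K
1/Tg = 0.76/365.15 + 0.24/477.15
Tg = 386.9 K


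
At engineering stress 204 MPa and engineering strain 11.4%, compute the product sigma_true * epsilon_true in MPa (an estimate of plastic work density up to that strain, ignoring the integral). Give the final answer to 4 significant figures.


sigma_true = sigma_eng * (1 + epsilon_eng)
sigma_true = 204 * (1 + 0.114) = 227.256 MPa
epsilon_true = ln(1 + epsilon_eng)
epsilon_true = ln(1 + 0.114) = 0.107957
sigma_true * epsilon_true = 227.256 * 0.107957 = 24.53 MPa


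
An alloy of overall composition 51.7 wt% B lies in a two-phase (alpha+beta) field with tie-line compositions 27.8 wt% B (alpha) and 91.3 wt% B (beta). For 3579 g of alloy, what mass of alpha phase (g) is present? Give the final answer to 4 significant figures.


f_alpha = (C_beta - C0) / (C_beta - C_alpha)
f_alpha = (91.3 - 51.7) / (91.3 - 27.8) = 0.623622
m_alpha = f_alpha * m_total = 0.623622 * 3579 = 2232 g


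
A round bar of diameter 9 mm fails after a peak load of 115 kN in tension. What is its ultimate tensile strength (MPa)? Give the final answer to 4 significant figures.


A0 = pi*(d/2)^2 = pi*(9/2)^2 = 63.6173 mm^2
UTS = F_max / A0 = 115*1000 / 63.6173
UTS = 1808 MPa


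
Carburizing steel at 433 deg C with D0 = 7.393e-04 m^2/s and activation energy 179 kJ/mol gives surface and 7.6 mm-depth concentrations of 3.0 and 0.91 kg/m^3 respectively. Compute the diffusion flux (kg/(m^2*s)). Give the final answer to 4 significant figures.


Step 1: D = D0 * exp(-Qd/(R*T))
T = 433 + 273.15 = 706.15 K
D = 7.393e-04 * exp(-179e3 / (8.314 * 706.15)) = 4.24159e-17 m^2/s
Step 2: J = D * (C1 - C2) / dx
J = 4.24159e-17 * (3.0 - 0.91) / 7.6e-03
J = 1.166e-14 kg/(m^2*s)


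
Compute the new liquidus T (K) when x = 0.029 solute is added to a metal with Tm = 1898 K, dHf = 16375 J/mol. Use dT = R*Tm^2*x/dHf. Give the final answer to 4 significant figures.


dT = R*Tm^2*x / dHf
dT = 8.314 * 1898^2 * 0.029 / 16375
dT = 53.0419 K
T_new = 1898 - 53.0419 = 1845 K


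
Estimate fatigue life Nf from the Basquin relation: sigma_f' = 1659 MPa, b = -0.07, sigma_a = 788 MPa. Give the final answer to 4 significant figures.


sigma_a = sigma_f' * (2*Nf)^b
2*Nf = (sigma_a / sigma_f')^(1/b)
2*Nf = (788 / 1659)^(1/-0.07)
2*Nf = 41577.6
Nf = 20790 cycles


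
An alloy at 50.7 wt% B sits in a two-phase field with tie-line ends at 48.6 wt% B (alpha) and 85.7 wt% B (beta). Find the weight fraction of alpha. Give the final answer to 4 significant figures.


f_alpha = (C_beta - C0) / (C_beta - C_alpha)
f_alpha = (85.7 - 50.7) / (85.7 - 48.6)
f_alpha = 0.9434


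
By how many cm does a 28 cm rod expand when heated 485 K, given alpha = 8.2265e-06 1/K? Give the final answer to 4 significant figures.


dL = L0 * alpha * dT
dL = 28 * 8.2265e-06 * 485
dL = 0.1117 cm


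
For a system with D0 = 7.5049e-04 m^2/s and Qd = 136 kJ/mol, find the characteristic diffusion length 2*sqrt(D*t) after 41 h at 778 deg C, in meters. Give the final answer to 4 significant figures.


Step 1: D = D0 * exp(-Qd/(R*T))
T = 1051.15 K
D = 7.5049e-04 * exp(-136e3 / (8.314 * 1051.15)) = 1.3088e-10 m^2/s
Step 2: L = 2*sqrt(D*t)
t = 41 h = 147600 s
L = 2*sqrt(1.3088e-10 * 147600) = 8.79e-03 m


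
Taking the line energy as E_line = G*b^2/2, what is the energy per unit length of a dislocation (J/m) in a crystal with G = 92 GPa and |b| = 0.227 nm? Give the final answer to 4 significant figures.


E = G*b^2/2
b = 0.227 nm = 2.27e-10 m
G = 92 GPa = 9.2e+10 Pa
E = 0.5 * 9.2e+10 * (2.27e-10)^2
E = 2.37e-09 J/m


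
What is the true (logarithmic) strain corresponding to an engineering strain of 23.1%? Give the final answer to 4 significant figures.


epsilon_true = ln(1 + epsilon_eng)
epsilon_true = ln(1 + 0.231)
epsilon_true = 0.2078


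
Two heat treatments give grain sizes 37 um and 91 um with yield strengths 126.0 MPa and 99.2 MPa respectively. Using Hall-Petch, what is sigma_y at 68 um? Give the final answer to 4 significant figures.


sigma_y = sigma0 + k / sqrt(d)
1/sqrt(d1) = 1/sqrt(3.7e-05) = 164.399;  1/sqrt(d2) = 104.828
k = (sigma1 - sigma2) / (1/sqrt(d1) - 1/sqrt(d2)) = (126.0 - 99.2) / (164.399 - 104.828) = 0.449887 MPa*m^0.5
sigma0 = sigma1 - k/sqrt(d1) = 126.0 - 0.449887*164.399 = 52.039 MPa
sigma_y(d3) = 52.039 + 0.449887 / sqrt(6.8e-05) = 106.6 MPa


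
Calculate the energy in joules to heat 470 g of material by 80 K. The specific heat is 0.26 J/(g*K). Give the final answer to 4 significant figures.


Q = m * cp * dT
Q = 470 * 0.26 * 80
Q = 9776 J


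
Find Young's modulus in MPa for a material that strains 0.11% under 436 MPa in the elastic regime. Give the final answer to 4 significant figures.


E = sigma / epsilon
epsilon = 0.11% = 1.1e-03
E = 436 / 1.1e-03
E = 396400 MPa


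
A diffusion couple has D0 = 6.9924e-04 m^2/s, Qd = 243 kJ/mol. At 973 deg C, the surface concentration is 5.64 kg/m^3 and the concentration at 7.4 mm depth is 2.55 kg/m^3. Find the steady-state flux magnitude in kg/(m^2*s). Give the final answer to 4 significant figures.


Step 1: D = D0 * exp(-Qd/(R*T))
T = 973 + 273.15 = 1246.15 K
D = 6.9924e-04 * exp(-243e3 / (8.314 * 1246.15)) = 4.55483e-14 m^2/s
Step 2: J = D * (C1 - C2) / dx
J = 4.55483e-14 * (5.64 - 2.55) / 7.4e-03
J = 1.902e-11 kg/(m^2*s)


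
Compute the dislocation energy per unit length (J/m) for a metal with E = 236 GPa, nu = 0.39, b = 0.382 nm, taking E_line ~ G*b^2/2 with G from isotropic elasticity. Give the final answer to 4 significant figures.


Step 1: G = E / (2*(1+nu))
G = 236 / (2*(1+0.39)) = 84.8921 GPa = 8.48921e+10 Pa
Step 2: E_line = G*b^2/2
b = 0.382 nm = 3.82e-10 m
E_line = 0.5 * 8.48921e+10 * (3.82e-10)^2 = 6.194e-09 J/m


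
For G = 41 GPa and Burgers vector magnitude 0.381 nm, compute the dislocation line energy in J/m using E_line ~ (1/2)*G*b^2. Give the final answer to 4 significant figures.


E = G*b^2/2
b = 0.381 nm = 3.81e-10 m
G = 41 GPa = 4.1e+10 Pa
E = 0.5 * 4.1e+10 * (3.81e-10)^2
E = 2.976e-09 J/m


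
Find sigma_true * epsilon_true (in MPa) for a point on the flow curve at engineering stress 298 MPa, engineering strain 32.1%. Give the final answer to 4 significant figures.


sigma_true = sigma_eng * (1 + epsilon_eng)
sigma_true = 298 * (1 + 0.321) = 393.658 MPa
epsilon_true = ln(1 + epsilon_eng)
epsilon_true = ln(1 + 0.321) = 0.278389
sigma_true * epsilon_true = 393.658 * 0.278389 = 109.6 MPa


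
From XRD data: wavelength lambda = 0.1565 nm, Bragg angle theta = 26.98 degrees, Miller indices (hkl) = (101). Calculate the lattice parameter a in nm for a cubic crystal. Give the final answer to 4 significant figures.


d = lambda / (2*sin(theta))
d = 0.1565 / (2*sin(26.98 deg))
d = 0.172479 nm
a = d * sqrt(h^2+k^2+l^2) = 0.172479 * sqrt(2)
a = 0.2439 nm


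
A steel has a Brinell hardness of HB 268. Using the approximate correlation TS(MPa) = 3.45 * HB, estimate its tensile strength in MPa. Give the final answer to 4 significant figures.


TS (MPa) = 3.45 * HB
TS = 3.45 * 268
TS = 924.6 MPa


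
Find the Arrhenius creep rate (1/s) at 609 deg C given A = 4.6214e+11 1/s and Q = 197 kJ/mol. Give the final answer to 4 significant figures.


rate = A * exp(-Q / (R*T))
T = 609 + 273.15 = 882.15 K
rate = 4.6214e+11 * exp(-197e3 / (8.314 * 882.15))
rate = 0.9987 1/s


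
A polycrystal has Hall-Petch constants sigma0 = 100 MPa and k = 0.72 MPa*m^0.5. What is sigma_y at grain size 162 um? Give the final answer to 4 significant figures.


sigma_y = sigma0 + k / sqrt(d)
d = 162 um = 1.62e-04 m
sigma_y = 100 + 0.72 / sqrt(1.62e-04)
sigma_y = 156.6 MPa


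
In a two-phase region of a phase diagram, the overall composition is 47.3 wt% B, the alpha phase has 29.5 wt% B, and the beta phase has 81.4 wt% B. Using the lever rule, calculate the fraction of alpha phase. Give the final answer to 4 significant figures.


f_alpha = (C_beta - C0) / (C_beta - C_alpha)
f_alpha = (81.4 - 47.3) / (81.4 - 29.5)
f_alpha = 0.657


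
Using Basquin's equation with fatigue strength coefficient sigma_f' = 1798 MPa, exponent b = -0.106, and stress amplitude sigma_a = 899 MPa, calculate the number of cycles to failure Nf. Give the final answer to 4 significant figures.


sigma_a = sigma_f' * (2*Nf)^b
2*Nf = (sigma_a / sigma_f')^(1/b)
2*Nf = (899 / 1798)^(1/-0.106)
2*Nf = 691.681
Nf = 345.8 cycles


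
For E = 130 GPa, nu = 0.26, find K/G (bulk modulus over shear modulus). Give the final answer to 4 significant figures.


G = E / (2*(1+nu))
G = 130 / (2*(1+0.26)) = 51.5873 GPa
K = E / (3*(1-2*nu))
K = 130 / (3*(1-2*0.26)) = 90.2778 GPa
K/G = 90.2778 / 51.5873 = 1.75


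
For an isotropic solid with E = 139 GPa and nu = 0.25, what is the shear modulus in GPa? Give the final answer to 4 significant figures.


G = E / (2*(1+nu))
G = 139 / (2*(1+0.25))
G = 55.6 GPa


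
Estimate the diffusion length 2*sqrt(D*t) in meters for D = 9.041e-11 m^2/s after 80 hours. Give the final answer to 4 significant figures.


t = 80 hr = 288000 s
Diffusion length = 2*sqrt(D*t)
= 2*sqrt(9.041e-11 * 288000)
= 0.01021 m


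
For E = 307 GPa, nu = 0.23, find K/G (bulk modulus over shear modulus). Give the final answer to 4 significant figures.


G = E / (2*(1+nu))
G = 307 / (2*(1+0.23)) = 124.797 GPa
K = E / (3*(1-2*nu))
K = 307 / (3*(1-2*0.23)) = 189.506 GPa
K/G = 189.506 / 124.797 = 1.519


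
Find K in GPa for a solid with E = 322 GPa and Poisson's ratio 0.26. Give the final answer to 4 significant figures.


K = E / (3*(1-2*nu))
K = 322 / (3*(1-2*0.26))
K = 223.6 GPa


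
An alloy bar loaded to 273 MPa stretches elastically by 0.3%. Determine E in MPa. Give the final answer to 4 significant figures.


E = sigma / epsilon
epsilon = 0.3% = 3e-03
E = 273 / 3e-03
E = 91000 MPa


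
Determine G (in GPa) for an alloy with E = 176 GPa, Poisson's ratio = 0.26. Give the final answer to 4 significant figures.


G = E / (2*(1+nu))
G = 176 / (2*(1+0.26))
G = 69.84 GPa


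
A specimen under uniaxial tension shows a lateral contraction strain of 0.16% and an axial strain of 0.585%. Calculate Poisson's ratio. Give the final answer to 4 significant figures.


nu = -epsilon_lat / epsilon_axial
Lateral strain is contraction (negative), so using magnitudes:
nu = 0.16 / 0.585
nu = 0.2735


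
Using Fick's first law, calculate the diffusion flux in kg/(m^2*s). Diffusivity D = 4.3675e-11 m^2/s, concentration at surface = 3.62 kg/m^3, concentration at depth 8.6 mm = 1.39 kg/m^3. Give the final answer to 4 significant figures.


J = -D * (dC/dx) = D * (C1 - C2) / dx
J = 4.3675e-11 * (3.62 - 1.39) / 8.6e-03
J = 1.133e-08 kg/(m^2*s)


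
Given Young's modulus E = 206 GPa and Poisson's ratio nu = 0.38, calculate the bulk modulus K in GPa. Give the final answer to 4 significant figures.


K = E / (3*(1-2*nu))
K = 206 / (3*(1-2*0.38))
K = 286.1 GPa


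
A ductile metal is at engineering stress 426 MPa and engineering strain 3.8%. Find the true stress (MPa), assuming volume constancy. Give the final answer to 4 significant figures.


sigma_true = sigma_eng * (1 + epsilon_eng)
sigma_true = 426 * (1 + 0.038)
sigma_true = 442.2 MPa


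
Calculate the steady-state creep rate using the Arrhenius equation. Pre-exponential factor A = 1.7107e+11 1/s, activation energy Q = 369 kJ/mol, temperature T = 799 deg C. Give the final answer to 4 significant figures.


rate = A * exp(-Q / (R*T))
T = 799 + 273.15 = 1072.15 K
rate = 1.7107e+11 * exp(-369e3 / (8.314 * 1072.15))
rate = 1.799e-07 1/s


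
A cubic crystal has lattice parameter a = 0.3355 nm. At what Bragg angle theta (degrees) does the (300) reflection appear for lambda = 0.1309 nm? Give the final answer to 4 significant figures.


d = a / sqrt(h^2+k^2+l^2)
d = 0.3355 / sqrt(9) = 0.111833 nm
lambda = 2*d*sin(theta)  =>  sin(theta) = lambda / (2*d)
sin(theta) = 0.1309 / (2 * 0.111833) = 0.585246
theta = 35.82 deg


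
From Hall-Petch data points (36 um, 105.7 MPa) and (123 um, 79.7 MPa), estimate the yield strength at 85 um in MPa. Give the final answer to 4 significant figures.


sigma_y = sigma0 + k / sqrt(d)
1/sqrt(d1) = 1/sqrt(3.6e-05) = 166.667;  1/sqrt(d2) = 90.167
k = (sigma1 - sigma2) / (1/sqrt(d1) - 1/sqrt(d2)) = (105.7 - 79.7) / (166.667 - 90.167) = 0.339871 MPa*m^0.5
sigma0 = sigma1 - k/sqrt(d1) = 105.7 - 0.339871*166.667 = 49.0549 MPa
sigma_y(d3) = 49.0549 + 0.339871 / sqrt(8.5e-05) = 85.92 MPa


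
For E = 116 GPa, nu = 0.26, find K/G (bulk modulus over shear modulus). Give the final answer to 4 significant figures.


G = E / (2*(1+nu))
G = 116 / (2*(1+0.26)) = 46.0317 GPa
K = E / (3*(1-2*nu))
K = 116 / (3*(1-2*0.26)) = 80.5556 GPa
K/G = 80.5556 / 46.0317 = 1.75


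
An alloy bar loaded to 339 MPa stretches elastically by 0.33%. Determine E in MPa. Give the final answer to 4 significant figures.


E = sigma / epsilon
epsilon = 0.33% = 3.3e-03
E = 339 / 3.3e-03
E = 102700 MPa


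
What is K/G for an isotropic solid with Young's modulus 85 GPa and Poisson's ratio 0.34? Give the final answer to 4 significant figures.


G = E / (2*(1+nu))
G = 85 / (2*(1+0.34)) = 31.7164 GPa
K = E / (3*(1-2*nu))
K = 85 / (3*(1-2*0.34)) = 88.5417 GPa
K/G = 88.5417 / 31.7164 = 2.792


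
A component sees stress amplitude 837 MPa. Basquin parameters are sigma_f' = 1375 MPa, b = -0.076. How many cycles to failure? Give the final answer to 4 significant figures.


sigma_a = sigma_f' * (2*Nf)^b
2*Nf = (sigma_a / sigma_f')^(1/b)
2*Nf = (837 / 1375)^(1/-0.076)
2*Nf = 686.345
Nf = 343.2 cycles


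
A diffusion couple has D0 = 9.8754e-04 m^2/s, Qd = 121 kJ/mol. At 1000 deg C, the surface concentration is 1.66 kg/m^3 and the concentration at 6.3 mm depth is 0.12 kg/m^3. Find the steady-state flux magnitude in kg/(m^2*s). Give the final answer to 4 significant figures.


Step 1: D = D0 * exp(-Qd/(R*T))
T = 1000 + 273.15 = 1273.15 K
D = 9.8754e-04 * exp(-121e3 / (8.314 * 1273.15)) = 1.07153e-08 m^2/s
Step 2: J = D * (C1 - C2) / dx
J = 1.07153e-08 * (1.66 - 0.12) / 6.3e-03
J = 2.619e-06 kg/(m^2*s)


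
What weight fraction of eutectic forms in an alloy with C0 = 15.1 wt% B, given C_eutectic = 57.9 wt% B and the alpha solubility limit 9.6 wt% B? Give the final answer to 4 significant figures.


f_primary = (C_e - C0) / (C_e - C_alpha_max)
f_primary = (57.9 - 15.1) / (57.9 - 9.6)
f_primary = 0.886128
f_eutectic = 1 - 0.886128 = 0.1139


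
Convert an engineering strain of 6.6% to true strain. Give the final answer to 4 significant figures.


epsilon_true = ln(1 + epsilon_eng)
epsilon_true = ln(1 + 0.066)
epsilon_true = 0.06391


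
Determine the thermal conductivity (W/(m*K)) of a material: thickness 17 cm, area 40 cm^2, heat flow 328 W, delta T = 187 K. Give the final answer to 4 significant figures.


k = Q*L / (A*dT)
L = 0.17 m, A = 4e-03 m^2
k = 328 * 0.17 / (4e-03 * 187)
k = 74.55 W/(m*K)


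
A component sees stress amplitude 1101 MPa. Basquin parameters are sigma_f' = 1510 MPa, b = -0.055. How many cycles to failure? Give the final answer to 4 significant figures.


sigma_a = sigma_f' * (2*Nf)^b
2*Nf = (sigma_a / sigma_f')^(1/b)
2*Nf = (1101 / 1510)^(1/-0.055)
2*Nf = 312.145
Nf = 156.1 cycles


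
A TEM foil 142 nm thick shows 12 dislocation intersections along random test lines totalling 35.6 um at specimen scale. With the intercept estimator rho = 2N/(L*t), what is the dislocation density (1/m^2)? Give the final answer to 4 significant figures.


rho = 2N / (L * t)
L = 35.6 um = 3.56e-05 m, t = 142 nm = 1.42e-07 m
rho = 2 * 12 / (3.56e-05 * 1.42e-07)
rho = 4.748e+12 1/m^2


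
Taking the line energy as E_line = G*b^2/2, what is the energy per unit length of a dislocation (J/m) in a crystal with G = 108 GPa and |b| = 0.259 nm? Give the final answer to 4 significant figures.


E = G*b^2/2
b = 0.259 nm = 2.59e-10 m
G = 108 GPa = 1.08e+11 Pa
E = 0.5 * 1.08e+11 * (2.59e-10)^2
E = 3.622e-09 J/m


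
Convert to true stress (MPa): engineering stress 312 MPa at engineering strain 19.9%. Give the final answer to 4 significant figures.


sigma_true = sigma_eng * (1 + epsilon_eng)
sigma_true = 312 * (1 + 0.199)
sigma_true = 374.1 MPa


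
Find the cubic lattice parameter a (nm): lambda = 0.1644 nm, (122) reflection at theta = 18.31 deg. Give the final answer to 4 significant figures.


d = lambda / (2*sin(theta))
d = 0.1644 / (2*sin(18.31 deg))
d = 0.261652 nm
a = d * sqrt(h^2+k^2+l^2) = 0.261652 * sqrt(9)
a = 0.785 nm


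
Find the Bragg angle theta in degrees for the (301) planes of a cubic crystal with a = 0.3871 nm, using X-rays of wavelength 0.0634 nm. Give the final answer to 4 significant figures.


d = a / sqrt(h^2+k^2+l^2)
d = 0.3871 / sqrt(10) = 0.122412 nm
lambda = 2*d*sin(theta)  =>  sin(theta) = lambda / (2*d)
sin(theta) = 0.0634 / (2 * 0.122412) = 0.258962
theta = 15.01 deg


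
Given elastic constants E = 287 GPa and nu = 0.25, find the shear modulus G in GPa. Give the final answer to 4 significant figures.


G = E / (2*(1+nu))
G = 287 / (2*(1+0.25))
G = 114.8 GPa


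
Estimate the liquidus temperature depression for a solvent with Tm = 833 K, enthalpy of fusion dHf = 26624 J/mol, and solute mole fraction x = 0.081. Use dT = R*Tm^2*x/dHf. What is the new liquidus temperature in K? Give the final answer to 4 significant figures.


dT = R*Tm^2*x / dHf
dT = 8.314 * 833^2 * 0.081 / 26624
dT = 17.5514 K
T_new = 833 - 17.5514 = 815.4 K


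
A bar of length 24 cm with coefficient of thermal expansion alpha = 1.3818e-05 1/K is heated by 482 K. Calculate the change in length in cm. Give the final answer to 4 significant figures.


dL = L0 * alpha * dT
dL = 24 * 1.3818e-05 * 482
dL = 0.1598 cm


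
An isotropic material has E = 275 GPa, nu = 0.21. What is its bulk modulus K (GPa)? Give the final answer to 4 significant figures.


K = E / (3*(1-2*nu))
K = 275 / (3*(1-2*0.21))
K = 158 GPa


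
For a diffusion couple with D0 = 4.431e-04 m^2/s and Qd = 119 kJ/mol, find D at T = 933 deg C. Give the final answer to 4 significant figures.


D = D0 * exp(-Qd / (R*T))
T = 1206.15 K
D = 4.431e-04 * exp(-119e3 / (8.314 * 1206.15))
D = 3.11e-09 m^2/s


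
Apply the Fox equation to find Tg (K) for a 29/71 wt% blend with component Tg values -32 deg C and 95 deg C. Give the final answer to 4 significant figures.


1/Tg = w1/Tg1 + w2/Tg2 (in Kelvin)
Tg1 = 241.15 K, Tg2 = 368.15 K
1/Tg = 0.29/241.15 + 0.71/368.15
Tg = 319.4 K


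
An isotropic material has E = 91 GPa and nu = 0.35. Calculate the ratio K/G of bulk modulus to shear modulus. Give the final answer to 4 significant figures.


G = E / (2*(1+nu))
G = 91 / (2*(1+0.35)) = 33.7037 GPa
K = E / (3*(1-2*nu))
K = 91 / (3*(1-2*0.35)) = 101.111 GPa
K/G = 101.111 / 33.7037 = 3


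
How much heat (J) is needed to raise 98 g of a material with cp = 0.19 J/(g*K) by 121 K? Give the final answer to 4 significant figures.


Q = m * cp * dT
Q = 98 * 0.19 * 121
Q = 2253 J


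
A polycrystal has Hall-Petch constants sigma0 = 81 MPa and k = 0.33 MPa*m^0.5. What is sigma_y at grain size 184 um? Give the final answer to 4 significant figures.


sigma_y = sigma0 + k / sqrt(d)
d = 184 um = 1.84e-04 m
sigma_y = 81 + 0.33 / sqrt(1.84e-04)
sigma_y = 105.3 MPa


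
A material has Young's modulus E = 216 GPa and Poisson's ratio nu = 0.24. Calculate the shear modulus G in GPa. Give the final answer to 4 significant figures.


G = E / (2*(1+nu))
G = 216 / (2*(1+0.24))
G = 87.1 GPa


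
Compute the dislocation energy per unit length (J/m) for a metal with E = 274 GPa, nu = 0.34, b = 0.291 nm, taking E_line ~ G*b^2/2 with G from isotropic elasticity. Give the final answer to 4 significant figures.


Step 1: G = E / (2*(1+nu))
G = 274 / (2*(1+0.34)) = 102.239 GPa = 1.02239e+11 Pa
Step 2: E_line = G*b^2/2
b = 0.291 nm = 2.91e-10 m
E_line = 0.5 * 1.02239e+11 * (2.91e-10)^2 = 4.329e-09 J/m


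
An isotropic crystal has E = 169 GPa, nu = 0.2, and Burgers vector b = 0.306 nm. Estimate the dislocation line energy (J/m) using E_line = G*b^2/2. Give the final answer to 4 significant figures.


Step 1: G = E / (2*(1+nu))
G = 169 / (2*(1+0.2)) = 70.4167 GPa = 7.04167e+10 Pa
Step 2: E_line = G*b^2/2
b = 0.306 nm = 3.06e-10 m
E_line = 0.5 * 7.04167e+10 * (3.06e-10)^2 = 3.297e-09 J/m


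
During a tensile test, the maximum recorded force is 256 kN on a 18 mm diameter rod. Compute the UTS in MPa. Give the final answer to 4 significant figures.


A0 = pi*(d/2)^2 = pi*(18/2)^2 = 254.469 mm^2
UTS = F_max / A0 = 256*1000 / 254.469
UTS = 1006 MPa


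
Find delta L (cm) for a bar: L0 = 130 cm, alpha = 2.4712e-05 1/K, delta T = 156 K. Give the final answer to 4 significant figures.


dL = L0 * alpha * dT
dL = 130 * 2.4712e-05 * 156
dL = 0.5012 cm


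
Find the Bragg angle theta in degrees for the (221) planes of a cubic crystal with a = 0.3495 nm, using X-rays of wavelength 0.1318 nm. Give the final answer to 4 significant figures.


d = a / sqrt(h^2+k^2+l^2)
d = 0.3495 / sqrt(9) = 0.1165 nm
lambda = 2*d*sin(theta)  =>  sin(theta) = lambda / (2*d)
sin(theta) = 0.1318 / (2 * 0.1165) = 0.565665
theta = 34.45 deg


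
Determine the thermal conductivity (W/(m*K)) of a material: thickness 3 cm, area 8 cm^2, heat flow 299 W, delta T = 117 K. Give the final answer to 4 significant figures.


k = Q*L / (A*dT)
L = 0.03 m, A = 8e-04 m^2
k = 299 * 0.03 / (8e-04 * 117)
k = 95.83 W/(m*K)


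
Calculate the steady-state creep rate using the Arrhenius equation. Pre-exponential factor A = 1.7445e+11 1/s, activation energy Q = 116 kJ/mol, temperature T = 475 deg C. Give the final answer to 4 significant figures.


rate = A * exp(-Q / (R*T))
T = 475 + 273.15 = 748.15 K
rate = 1.7445e+11 * exp(-116e3 / (8.314 * 748.15))
rate = 1388 1/s


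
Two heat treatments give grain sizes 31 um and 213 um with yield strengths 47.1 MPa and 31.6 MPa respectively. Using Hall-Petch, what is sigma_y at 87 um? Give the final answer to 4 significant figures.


sigma_y = sigma0 + k / sqrt(d)
1/sqrt(d1) = 1/sqrt(3.1e-05) = 179.605;  1/sqrt(d2) = 68.5189
k = (sigma1 - sigma2) / (1/sqrt(d1) - 1/sqrt(d2)) = (47.1 - 31.6) / (179.605 - 68.5189) = 0.139531 MPa*m^0.5
sigma0 = sigma1 - k/sqrt(d1) = 47.1 - 0.139531*179.605 = 22.0395 MPa
sigma_y(d3) = 22.0395 + 0.139531 / sqrt(8.7e-05) = 37 MPa


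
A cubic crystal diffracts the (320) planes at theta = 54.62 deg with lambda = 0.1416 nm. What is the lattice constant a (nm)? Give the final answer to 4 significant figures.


d = lambda / (2*sin(theta))
d = 0.1416 / (2*sin(54.62 deg))
d = 0.086836 nm
a = d * sqrt(h^2+k^2+l^2) = 0.086836 * sqrt(13)
a = 0.3131 nm


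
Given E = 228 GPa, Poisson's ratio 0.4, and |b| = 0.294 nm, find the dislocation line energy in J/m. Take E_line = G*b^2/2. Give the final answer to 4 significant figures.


Step 1: G = E / (2*(1+nu))
G = 228 / (2*(1+0.4)) = 81.4286 GPa = 8.14286e+10 Pa
Step 2: E_line = G*b^2/2
b = 0.294 nm = 2.94e-10 m
E_line = 0.5 * 8.14286e+10 * (2.94e-10)^2 = 3.519e-09 J/m


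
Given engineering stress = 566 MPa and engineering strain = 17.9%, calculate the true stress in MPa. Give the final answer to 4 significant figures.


sigma_true = sigma_eng * (1 + epsilon_eng)
sigma_true = 566 * (1 + 0.179)
sigma_true = 667.3 MPa


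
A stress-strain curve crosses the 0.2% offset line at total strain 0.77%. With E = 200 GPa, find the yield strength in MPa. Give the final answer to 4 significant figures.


Offset strain = 0.002
Elastic strain at yield = total_strain - offset = 7.7e-03 - 0.002 = 5.7e-03
sigma_y = E * elastic_strain = 200000 * 5.7e-03
sigma_y = 1140 MPa


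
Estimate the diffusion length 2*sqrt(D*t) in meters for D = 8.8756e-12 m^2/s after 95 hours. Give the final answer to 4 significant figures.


t = 95 hr = 342000 s
Diffusion length = 2*sqrt(D*t)
= 2*sqrt(8.8756e-12 * 342000)
= 3.485e-03 m


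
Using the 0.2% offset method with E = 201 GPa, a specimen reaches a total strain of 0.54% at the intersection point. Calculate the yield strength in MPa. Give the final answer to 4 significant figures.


Offset strain = 0.002
Elastic strain at yield = total_strain - offset = 5.4e-03 - 0.002 = 3.4e-03
sigma_y = E * elastic_strain = 201000 * 3.4e-03
sigma_y = 683.4 MPa


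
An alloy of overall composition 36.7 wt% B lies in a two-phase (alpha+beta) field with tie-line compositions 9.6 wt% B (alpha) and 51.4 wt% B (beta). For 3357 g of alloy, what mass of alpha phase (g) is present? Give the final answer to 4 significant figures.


f_alpha = (C_beta - C0) / (C_beta - C_alpha)
f_alpha = (51.4 - 36.7) / (51.4 - 9.6) = 0.351675
m_alpha = f_alpha * m_total = 0.351675 * 3357 = 1181 g


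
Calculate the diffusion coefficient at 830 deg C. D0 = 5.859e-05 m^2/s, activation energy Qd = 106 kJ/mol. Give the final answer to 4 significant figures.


D = D0 * exp(-Qd / (R*T))
T = 1103.15 K
D = 5.859e-05 * exp(-106e3 / (8.314 * 1103.15))
D = 5.604e-10 m^2/s


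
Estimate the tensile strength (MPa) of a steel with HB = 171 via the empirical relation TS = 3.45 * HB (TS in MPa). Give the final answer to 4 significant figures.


TS (MPa) = 3.45 * HB
TS = 3.45 * 171
TS = 590 MPa


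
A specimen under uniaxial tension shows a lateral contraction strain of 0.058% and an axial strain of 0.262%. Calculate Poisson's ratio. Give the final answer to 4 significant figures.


nu = -epsilon_lat / epsilon_axial
Lateral strain is contraction (negative), so using magnitudes:
nu = 0.058 / 0.262
nu = 0.2214


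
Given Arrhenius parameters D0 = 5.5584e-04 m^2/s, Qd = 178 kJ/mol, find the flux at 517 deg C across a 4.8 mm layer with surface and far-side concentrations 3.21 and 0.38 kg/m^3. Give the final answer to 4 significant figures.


Step 1: D = D0 * exp(-Qd/(R*T))
T = 517 + 273.15 = 790.15 K
D = 5.5584e-04 * exp(-178e3 / (8.314 * 790.15)) = 9.49369e-16 m^2/s
Step 2: J = D * (C1 - C2) / dx
J = 9.49369e-16 * (3.21 - 0.38) / 4.8e-03
J = 5.597e-13 kg/(m^2*s)


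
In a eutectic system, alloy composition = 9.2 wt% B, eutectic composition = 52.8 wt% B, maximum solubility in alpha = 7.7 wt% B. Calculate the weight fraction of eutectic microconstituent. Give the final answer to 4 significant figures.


f_primary = (C_e - C0) / (C_e - C_alpha_max)
f_primary = (52.8 - 9.2) / (52.8 - 7.7)
f_primary = 0.966741
f_eutectic = 1 - 0.966741 = 0.03326


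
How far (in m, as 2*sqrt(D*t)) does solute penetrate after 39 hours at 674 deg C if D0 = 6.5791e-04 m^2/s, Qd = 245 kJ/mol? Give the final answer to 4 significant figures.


Step 1: D = D0 * exp(-Qd/(R*T))
T = 947.15 K
D = 6.5791e-04 * exp(-245e3 / (8.314 * 947.15)) = 2.02351e-17 m^2/s
Step 2: L = 2*sqrt(D*t)
t = 39 h = 140400 s
L = 2*sqrt(2.02351e-17 * 140400) = 3.371e-06 m


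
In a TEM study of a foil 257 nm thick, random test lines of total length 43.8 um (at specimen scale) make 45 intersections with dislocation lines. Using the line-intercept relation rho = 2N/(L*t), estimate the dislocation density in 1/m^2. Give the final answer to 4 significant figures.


rho = 2N / (L * t)
L = 43.8 um = 4.38e-05 m, t = 257 nm = 2.57e-07 m
rho = 2 * 45 / (4.38e-05 * 2.57e-07)
rho = 7.995e+12 1/m^2


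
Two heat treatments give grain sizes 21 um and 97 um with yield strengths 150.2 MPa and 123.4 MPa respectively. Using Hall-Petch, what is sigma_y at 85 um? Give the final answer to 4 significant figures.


sigma_y = sigma0 + k / sqrt(d)
1/sqrt(d1) = 1/sqrt(2.1e-05) = 218.218;  1/sqrt(d2) = 101.535
k = (sigma1 - sigma2) / (1/sqrt(d1) - 1/sqrt(d2)) = (150.2 - 123.4) / (218.218 - 101.535) = 0.229682 MPa*m^0.5
sigma0 = sigma1 - k/sqrt(d1) = 150.2 - 0.229682*218.218 = 100.079 MPa
sigma_y(d3) = 100.079 + 0.229682 / sqrt(8.5e-05) = 125 MPa


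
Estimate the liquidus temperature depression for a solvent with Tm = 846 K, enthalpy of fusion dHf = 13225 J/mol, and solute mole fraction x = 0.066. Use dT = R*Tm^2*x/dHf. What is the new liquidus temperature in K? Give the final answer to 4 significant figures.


dT = R*Tm^2*x / dHf
dT = 8.314 * 846^2 * 0.066 / 13225
dT = 29.6961 K
T_new = 846 - 29.6961 = 816.3 K


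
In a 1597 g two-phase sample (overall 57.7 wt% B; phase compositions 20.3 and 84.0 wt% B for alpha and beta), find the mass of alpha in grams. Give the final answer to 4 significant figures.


f_alpha = (C_beta - C0) / (C_beta - C_alpha)
f_alpha = (84.0 - 57.7) / (84.0 - 20.3) = 0.412873
m_alpha = f_alpha * m_total = 0.412873 * 1597 = 659.4 g


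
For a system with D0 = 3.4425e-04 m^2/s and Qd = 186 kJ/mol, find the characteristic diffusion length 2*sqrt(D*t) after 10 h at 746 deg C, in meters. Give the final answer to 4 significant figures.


Step 1: D = D0 * exp(-Qd/(R*T))
T = 1019.15 K
D = 3.4425e-04 * exp(-186e3 / (8.314 * 1019.15)) = 1.00796e-13 m^2/s
Step 2: L = 2*sqrt(D*t)
t = 10 h = 36000 s
L = 2*sqrt(1.00796e-13 * 36000) = 1.205e-04 m


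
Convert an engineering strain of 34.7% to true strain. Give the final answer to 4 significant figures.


epsilon_true = ln(1 + epsilon_eng)
epsilon_true = ln(1 + 0.347)
epsilon_true = 0.2979


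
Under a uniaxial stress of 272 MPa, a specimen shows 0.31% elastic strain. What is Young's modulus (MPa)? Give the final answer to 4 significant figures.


E = sigma / epsilon
epsilon = 0.31% = 3.1e-03
E = 272 / 3.1e-03
E = 87740 MPa


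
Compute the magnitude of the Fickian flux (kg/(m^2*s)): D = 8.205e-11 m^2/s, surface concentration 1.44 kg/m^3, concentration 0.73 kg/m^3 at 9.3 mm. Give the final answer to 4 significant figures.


J = -D * (dC/dx) = D * (C1 - C2) / dx
J = 8.205e-11 * (1.44 - 0.73) / 9.3e-03
J = 6.264e-09 kg/(m^2*s)


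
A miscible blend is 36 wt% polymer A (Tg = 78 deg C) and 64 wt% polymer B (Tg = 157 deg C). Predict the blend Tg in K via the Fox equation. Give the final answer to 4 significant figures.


1/Tg = w1/Tg1 + w2/Tg2 (in Kelvin)
Tg1 = 351.15 K, Tg2 = 430.15 K
1/Tg = 0.36/351.15 + 0.64/430.15
Tg = 397.9 K


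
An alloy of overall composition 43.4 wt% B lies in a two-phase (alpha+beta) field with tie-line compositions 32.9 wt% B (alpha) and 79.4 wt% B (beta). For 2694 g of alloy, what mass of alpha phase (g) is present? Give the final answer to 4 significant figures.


f_alpha = (C_beta - C0) / (C_beta - C_alpha)
f_alpha = (79.4 - 43.4) / (79.4 - 32.9) = 0.774194
m_alpha = f_alpha * m_total = 0.774194 * 2694 = 2086 g


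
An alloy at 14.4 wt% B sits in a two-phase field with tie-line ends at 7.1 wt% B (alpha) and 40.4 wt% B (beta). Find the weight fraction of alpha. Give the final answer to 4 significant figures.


f_alpha = (C_beta - C0) / (C_beta - C_alpha)
f_alpha = (40.4 - 14.4) / (40.4 - 7.1)
f_alpha = 0.7808


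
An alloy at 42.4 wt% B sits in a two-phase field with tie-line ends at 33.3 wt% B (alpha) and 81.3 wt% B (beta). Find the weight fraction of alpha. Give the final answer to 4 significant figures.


f_alpha = (C_beta - C0) / (C_beta - C_alpha)
f_alpha = (81.3 - 42.4) / (81.3 - 33.3)
f_alpha = 0.8104


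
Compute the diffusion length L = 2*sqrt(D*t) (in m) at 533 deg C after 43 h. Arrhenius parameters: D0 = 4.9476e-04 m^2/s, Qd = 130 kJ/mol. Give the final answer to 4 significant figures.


Step 1: D = D0 * exp(-Qd/(R*T))
T = 806.15 K
D = 4.9476e-04 * exp(-130e3 / (8.314 * 806.15)) = 1.86516e-12 m^2/s
Step 2: L = 2*sqrt(D*t)
t = 43 h = 154800 s
L = 2*sqrt(1.86516e-12 * 154800) = 1.075e-03 m


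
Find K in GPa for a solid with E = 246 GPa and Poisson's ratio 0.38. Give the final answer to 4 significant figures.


K = E / (3*(1-2*nu))
K = 246 / (3*(1-2*0.38))
K = 341.7 GPa


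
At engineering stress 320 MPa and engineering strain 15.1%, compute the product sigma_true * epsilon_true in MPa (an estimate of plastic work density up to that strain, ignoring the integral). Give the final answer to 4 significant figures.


sigma_true = sigma_eng * (1 + epsilon_eng)
sigma_true = 320 * (1 + 0.151) = 368.32 MPa
epsilon_true = ln(1 + epsilon_eng)
epsilon_true = ln(1 + 0.151) = 0.140631
sigma_true * epsilon_true = 368.32 * 0.140631 = 51.8 MPa


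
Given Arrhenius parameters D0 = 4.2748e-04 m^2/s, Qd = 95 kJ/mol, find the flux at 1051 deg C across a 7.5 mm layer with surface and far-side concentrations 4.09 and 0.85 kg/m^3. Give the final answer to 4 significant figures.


Step 1: D = D0 * exp(-Qd/(R*T))
T = 1051 + 273.15 = 1324.15 K
D = 4.2748e-04 * exp(-95e3 / (8.314 * 1324.15)) = 7.64278e-08 m^2/s
Step 2: J = D * (C1 - C2) / dx
J = 7.64278e-08 * (4.09 - 0.85) / 7.5e-03
J = 3.302e-05 kg/(m^2*s)


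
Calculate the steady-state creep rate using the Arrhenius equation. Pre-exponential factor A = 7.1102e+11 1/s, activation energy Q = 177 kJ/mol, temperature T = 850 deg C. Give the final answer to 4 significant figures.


rate = A * exp(-Q / (R*T))
T = 850 + 273.15 = 1123.15 K
rate = 7.1102e+11 * exp(-177e3 / (8.314 * 1123.15))
rate = 4167 1/s


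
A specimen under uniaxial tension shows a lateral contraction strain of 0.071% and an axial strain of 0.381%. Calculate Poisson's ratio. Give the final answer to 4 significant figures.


nu = -epsilon_lat / epsilon_axial
Lateral strain is contraction (negative), so using magnitudes:
nu = 0.071 / 0.381
nu = 0.1864


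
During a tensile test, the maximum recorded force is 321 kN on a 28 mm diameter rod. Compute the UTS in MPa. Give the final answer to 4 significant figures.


A0 = pi*(d/2)^2 = pi*(28/2)^2 = 615.752 mm^2
UTS = F_max / A0 = 321*1000 / 615.752
UTS = 521.3 MPa


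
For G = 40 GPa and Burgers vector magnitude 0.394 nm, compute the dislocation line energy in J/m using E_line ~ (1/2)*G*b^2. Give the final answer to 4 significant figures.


E = G*b^2/2
b = 0.394 nm = 3.94e-10 m
G = 40 GPa = 4e+10 Pa
E = 0.5 * 4e+10 * (3.94e-10)^2
E = 3.105e-09 J/m


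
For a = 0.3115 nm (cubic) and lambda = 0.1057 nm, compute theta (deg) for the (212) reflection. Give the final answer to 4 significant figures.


d = a / sqrt(h^2+k^2+l^2)
d = 0.3115 / sqrt(9) = 0.103833 nm
lambda = 2*d*sin(theta)  =>  sin(theta) = lambda / (2*d)
sin(theta) = 0.1057 / (2 * 0.103833) = 0.508989
theta = 30.6 deg


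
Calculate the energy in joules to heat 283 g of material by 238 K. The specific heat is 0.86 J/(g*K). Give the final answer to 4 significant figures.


Q = m * cp * dT
Q = 283 * 0.86 * 238
Q = 57920 J


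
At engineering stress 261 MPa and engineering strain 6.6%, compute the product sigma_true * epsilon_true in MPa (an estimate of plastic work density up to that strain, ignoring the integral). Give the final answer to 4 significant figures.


sigma_true = sigma_eng * (1 + epsilon_eng)
sigma_true = 261 * (1 + 0.066) = 278.226 MPa
epsilon_true = ln(1 + epsilon_eng)
epsilon_true = ln(1 + 0.066) = 0.0639133
sigma_true * epsilon_true = 278.226 * 0.0639133 = 17.78 MPa
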